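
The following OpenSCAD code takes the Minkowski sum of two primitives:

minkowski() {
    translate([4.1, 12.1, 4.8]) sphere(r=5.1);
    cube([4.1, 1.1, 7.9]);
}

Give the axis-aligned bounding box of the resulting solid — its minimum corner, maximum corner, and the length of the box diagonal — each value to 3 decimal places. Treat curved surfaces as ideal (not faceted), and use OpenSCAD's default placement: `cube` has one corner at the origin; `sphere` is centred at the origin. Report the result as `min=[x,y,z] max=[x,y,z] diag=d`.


min=[-1.000,7.000,-0.300] max=[13.300,18.300,17.800] diag=25.686

A = translate([4.1, 12.1, 4.8]) sphere(r=5.1) → bbox [-1,7,-0.3] .. [9.2,17.2,9.9]
B = cube([4.1, 1.1, 7.9]) → bbox [0,0,0] .. [4.1,1.1,7.9]
lo = A.lo+B.lo = [-1+0, 7+0, -0.3+0] = [-1.000,7.000,-0.300]
hi = A.hi+B.hi = [9.2+4.1, 17.2+1.1, 9.9+7.9] = [13.300,18.300,17.800]
diag = √(14.3²+11.3²+18.1²) = √659.79 = 25.686


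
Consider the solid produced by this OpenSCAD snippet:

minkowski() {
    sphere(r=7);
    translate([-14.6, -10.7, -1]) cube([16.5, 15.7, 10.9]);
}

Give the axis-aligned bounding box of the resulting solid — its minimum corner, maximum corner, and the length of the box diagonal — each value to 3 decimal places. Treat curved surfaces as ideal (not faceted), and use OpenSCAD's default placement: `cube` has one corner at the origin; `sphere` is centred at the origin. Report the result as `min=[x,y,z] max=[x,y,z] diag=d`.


A = translate([-14.6, -10.7, -1]) cube([16.5, 15.7, 10.9]) → bbox [-14.6,-10.7,-1] .. [1.9,5,9.9]
B = sphere(r=7) → bbox [-7,-7,-7] .. [7,7,7]
lo = A.lo+B.lo = [-14.6-7, -10.7-7, -1-7] = [-21.600,-17.700,-8.000]
hi = A.hi+B.hi = [1.9+7, 5+7, 9.9+7] = [8.900,12.000,16.900]
diag = √(30.5²+29.7²+24.9²) = √2432.35 = 49.319

min=[-21.600,-17.700,-8.000] max=[8.900,12.000,16.900] diag=49.319


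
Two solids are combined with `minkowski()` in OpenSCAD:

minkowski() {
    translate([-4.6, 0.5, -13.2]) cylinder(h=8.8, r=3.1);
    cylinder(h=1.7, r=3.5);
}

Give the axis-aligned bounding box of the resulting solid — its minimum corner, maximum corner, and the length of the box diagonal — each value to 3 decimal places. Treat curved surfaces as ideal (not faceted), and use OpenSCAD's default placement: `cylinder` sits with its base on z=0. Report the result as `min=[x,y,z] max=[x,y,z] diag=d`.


A = translate([-4.6, 0.5, -13.2]) cylinder(h=8.8, r=3.1) → bbox [-7.7,-2.6,-13.2] .. [-1.5,3.6,-4.4]
B = cylinder(h=1.7, r=3.5) → bbox [-3.5,-3.5,0] .. [3.5,3.5,1.7]
lo = A.lo+B.lo = [-7.7-3.5, -2.6-3.5, -13.2+0] = [-11.200,-6.100,-13.200]
hi = A.hi+B.hi = [-1.5+3.5, 3.6+3.5, -4.4+1.7] = [2.000,7.100,-2.700]
diag = √(13.2²+13.2²+10.5²) = √458.73 = 21.418

min=[-11.200,-6.100,-13.200] max=[2.000,7.100,-2.700] diag=21.418


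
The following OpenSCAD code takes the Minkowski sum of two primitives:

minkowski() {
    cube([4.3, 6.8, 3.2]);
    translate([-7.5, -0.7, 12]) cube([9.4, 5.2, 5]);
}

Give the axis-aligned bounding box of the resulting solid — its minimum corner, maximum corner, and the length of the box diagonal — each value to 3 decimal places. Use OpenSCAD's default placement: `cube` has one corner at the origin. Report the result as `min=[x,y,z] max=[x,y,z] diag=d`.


A = translate([-7.5, -0.7, 12]) cube([9.4, 5.2, 5]) → bbox [-7.5,-0.7,12] .. [1.9,4.5,17]
B = cube([4.3, 6.8, 3.2]) → bbox [0,0,0] .. [4.3,6.8,3.2]
lo = A.lo+B.lo = [-7.5+0, -0.7+0, 12+0] = [-7.500,-0.700,12.000]
hi = A.hi+B.hi = [1.9+4.3, 4.5+6.8, 17+3.2] = [6.200,11.300,20.200]
diag = √(13.7²+12²+8.2²) = √398.93 = 19.973

min=[-7.500,-0.700,12.000] max=[6.200,11.300,20.200] diag=19.973


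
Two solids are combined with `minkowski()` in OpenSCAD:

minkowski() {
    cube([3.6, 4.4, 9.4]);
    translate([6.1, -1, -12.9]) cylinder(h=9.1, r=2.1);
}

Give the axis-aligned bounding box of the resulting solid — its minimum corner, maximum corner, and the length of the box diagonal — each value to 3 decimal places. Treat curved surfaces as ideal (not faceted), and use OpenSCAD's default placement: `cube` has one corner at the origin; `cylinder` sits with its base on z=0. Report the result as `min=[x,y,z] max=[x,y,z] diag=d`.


min=[4.000,-3.100,-12.900] max=[11.800,5.500,5.600] diag=21.841

A = translate([6.1, -1, -12.9]) cylinder(h=9.1, r=2.1) → bbox [4,-3.1,-12.9] .. [8.2,1.1,-3.8]
B = cube([3.6, 4.4, 9.4]) → bbox [0,0,0] .. [3.6,4.4,9.4]
lo = A.lo+B.lo = [4+0, -3.1+0, -12.9+0] = [4.000,-3.100,-12.900]
hi = A.hi+B.hi = [8.2+3.6, 1.1+4.4, -3.8+9.4] = [11.800,5.500,5.600]
diag = √(7.8²+8.6²+18.5²) = √477.05 = 21.841


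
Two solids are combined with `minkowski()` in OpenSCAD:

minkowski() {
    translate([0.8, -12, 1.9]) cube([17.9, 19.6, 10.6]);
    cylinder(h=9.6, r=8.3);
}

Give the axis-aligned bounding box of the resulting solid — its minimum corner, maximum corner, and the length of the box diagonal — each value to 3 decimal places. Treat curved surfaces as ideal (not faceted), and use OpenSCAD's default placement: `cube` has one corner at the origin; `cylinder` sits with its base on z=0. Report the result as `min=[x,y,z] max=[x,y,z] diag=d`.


min=[-7.500,-20.300,1.900] max=[27.000,15.900,22.100] diag=53.933

A = translate([0.8, -12, 1.9]) cube([17.9, 19.6, 10.6]) → bbox [0.8,-12,1.9] .. [18.7,7.6,12.5]
B = cylinder(h=9.6, r=8.3) → bbox [-8.3,-8.3,0] .. [8.3,8.3,9.6]
lo = A.lo+B.lo = [0.8-8.3, -12-8.3, 1.9+0] = [-7.500,-20.300,1.900]
hi = A.hi+B.hi = [18.7+8.3, 7.6+8.3, 12.5+9.6] = [27.000,15.900,22.100]
diag = √(34.5²+36.2²+20.2²) = √2908.73 = 53.933


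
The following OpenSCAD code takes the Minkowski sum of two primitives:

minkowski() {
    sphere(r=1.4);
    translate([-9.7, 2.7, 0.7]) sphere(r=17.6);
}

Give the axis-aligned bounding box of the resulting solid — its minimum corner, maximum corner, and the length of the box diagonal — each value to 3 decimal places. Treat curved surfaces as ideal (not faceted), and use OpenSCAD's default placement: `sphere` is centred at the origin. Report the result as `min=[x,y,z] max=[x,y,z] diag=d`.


A = translate([-9.7, 2.7, 0.7]) sphere(r=17.6) → bbox [-27.3,-14.9,-16.9] .. [7.9,20.3,18.3]
B = sphere(r=1.4) → bbox [-1.4,-1.4,-1.4] .. [1.4,1.4,1.4]
lo = A.lo+B.lo = [-27.3-1.4, -14.9-1.4, -16.9-1.4] = [-28.700,-16.300,-18.300]
hi = A.hi+B.hi = [7.9+1.4, 20.3+1.4, 18.3+1.4] = [9.300,21.700,19.700]
diag = √(38²+38²+38²) = √4332 = 65.818

min=[-28.700,-16.300,-18.300] max=[9.300,21.700,19.700] diag=65.818


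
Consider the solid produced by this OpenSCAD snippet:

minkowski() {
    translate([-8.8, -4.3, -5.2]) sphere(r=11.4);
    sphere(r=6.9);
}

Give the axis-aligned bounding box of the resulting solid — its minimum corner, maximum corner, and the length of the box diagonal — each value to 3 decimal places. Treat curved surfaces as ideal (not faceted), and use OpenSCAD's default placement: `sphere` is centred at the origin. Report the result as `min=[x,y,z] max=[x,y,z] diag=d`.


min=[-27.100,-22.600,-23.500] max=[9.500,14.000,13.100] diag=63.393

A = translate([-8.8, -4.3, -5.2]) sphere(r=11.4) → bbox [-20.2,-15.7,-16.6] .. [2.6,7.1,6.2]
B = sphere(r=6.9) → bbox [-6.9,-6.9,-6.9] .. [6.9,6.9,6.9]
lo = A.lo+B.lo = [-20.2-6.9, -15.7-6.9, -16.6-6.9] = [-27.100,-22.600,-23.500]
hi = A.hi+B.hi = [2.6+6.9, 7.1+6.9, 6.2+6.9] = [9.500,14.000,13.100]
diag = √(36.6²+36.6²+36.6²) = √4018.68 = 63.393


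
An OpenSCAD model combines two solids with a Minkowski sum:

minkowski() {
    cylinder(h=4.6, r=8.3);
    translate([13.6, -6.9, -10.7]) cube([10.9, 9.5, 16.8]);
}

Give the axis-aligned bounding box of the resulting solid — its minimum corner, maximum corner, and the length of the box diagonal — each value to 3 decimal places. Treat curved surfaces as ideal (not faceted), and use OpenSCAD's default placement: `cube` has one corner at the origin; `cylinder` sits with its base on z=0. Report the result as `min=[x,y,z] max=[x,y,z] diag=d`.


min=[5.300,-15.200,-10.700] max=[32.800,10.900,10.700] diag=43.536

A = translate([13.6, -6.9, -10.7]) cube([10.9, 9.5, 16.8]) → bbox [13.6,-6.9,-10.7] .. [24.5,2.6,6.1]
B = cylinder(h=4.6, r=8.3) → bbox [-8.3,-8.3,0] .. [8.3,8.3,4.6]
lo = A.lo+B.lo = [13.6-8.3, -6.9-8.3, -10.7+0] = [5.300,-15.200,-10.700]
hi = A.hi+B.hi = [24.5+8.3, 2.6+8.3, 6.1+4.6] = [32.800,10.900,10.700]
diag = √(27.5²+26.1²+21.4²) = √1895.42 = 43.536


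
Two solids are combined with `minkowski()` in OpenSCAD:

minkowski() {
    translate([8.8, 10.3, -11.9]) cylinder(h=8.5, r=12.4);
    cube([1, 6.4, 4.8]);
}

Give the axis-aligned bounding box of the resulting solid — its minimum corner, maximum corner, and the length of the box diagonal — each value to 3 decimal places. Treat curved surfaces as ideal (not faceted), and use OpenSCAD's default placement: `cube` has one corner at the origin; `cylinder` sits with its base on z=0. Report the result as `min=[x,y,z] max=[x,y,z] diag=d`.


min=[-3.600,-2.100,-11.900] max=[22.200,29.100,1.400] diag=42.614

A = translate([8.8, 10.3, -11.9]) cylinder(h=8.5, r=12.4) → bbox [-3.6,-2.1,-11.9] .. [21.2,22.7,-3.4]
B = cube([1, 6.4, 4.8]) → bbox [0,0,0] .. [1,6.4,4.8]
lo = A.lo+B.lo = [-3.6+0, -2.1+0, -11.9+0] = [-3.600,-2.100,-11.900]
hi = A.hi+B.hi = [21.2+1, 22.7+6.4, -3.4+4.8] = [22.200,29.100,1.400]
diag = √(25.8²+31.2²+13.3²) = √1815.97 = 42.614


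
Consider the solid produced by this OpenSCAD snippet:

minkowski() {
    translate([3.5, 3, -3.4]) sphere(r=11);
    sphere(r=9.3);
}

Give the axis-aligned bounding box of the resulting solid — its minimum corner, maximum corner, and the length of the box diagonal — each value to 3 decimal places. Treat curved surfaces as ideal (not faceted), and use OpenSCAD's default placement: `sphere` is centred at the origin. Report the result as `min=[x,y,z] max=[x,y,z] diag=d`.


A = translate([3.5, 3, -3.4]) sphere(r=11) → bbox [-7.5,-8,-14.4] .. [14.5,14,7.6]
B = sphere(r=9.3) → bbox [-9.3,-9.3,-9.3] .. [9.3,9.3,9.3]
lo = A.lo+B.lo = [-7.5-9.3, -8-9.3, -14.4-9.3] = [-16.800,-17.300,-23.700]
hi = A.hi+B.hi = [14.5+9.3, 14+9.3, 7.6+9.3] = [23.800,23.300,16.900]
diag = √(40.6²+40.6²+40.6²) = √4945.08 = 70.321

min=[-16.800,-17.300,-23.700] max=[23.800,23.300,16.900] diag=70.321


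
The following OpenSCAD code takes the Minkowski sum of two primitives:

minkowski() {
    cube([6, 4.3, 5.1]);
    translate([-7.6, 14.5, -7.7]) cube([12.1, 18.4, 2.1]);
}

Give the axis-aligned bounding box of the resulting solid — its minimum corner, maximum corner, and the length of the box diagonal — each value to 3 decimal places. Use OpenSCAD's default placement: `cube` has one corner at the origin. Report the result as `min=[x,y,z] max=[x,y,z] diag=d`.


A = translate([-7.6, 14.5, -7.7]) cube([12.1, 18.4, 2.1]) → bbox [-7.6,14.5,-7.7] .. [4.5,32.9,-5.6]
B = cube([6, 4.3, 5.1]) → bbox [0,0,0] .. [6,4.3,5.1]
lo = A.lo+B.lo = [-7.6+0, 14.5+0, -7.7+0] = [-7.600,14.500,-7.700]
hi = A.hi+B.hi = [4.5+6, 32.9+4.3, -5.6+5.1] = [10.500,37.200,-0.500]
diag = √(18.1²+22.7²+7.2²) = √894.74 = 29.912

min=[-7.600,14.500,-7.700] max=[10.500,37.200,-0.500] diag=29.912


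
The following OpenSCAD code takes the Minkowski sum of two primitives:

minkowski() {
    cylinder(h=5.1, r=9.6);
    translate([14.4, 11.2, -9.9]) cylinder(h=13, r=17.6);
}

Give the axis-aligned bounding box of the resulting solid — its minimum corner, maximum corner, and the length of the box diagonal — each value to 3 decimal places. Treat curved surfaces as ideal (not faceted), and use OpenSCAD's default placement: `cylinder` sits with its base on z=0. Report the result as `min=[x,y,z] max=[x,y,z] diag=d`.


A = translate([14.4, 11.2, -9.9]) cylinder(h=13, r=17.6) → bbox [-3.2,-6.4,-9.9] .. [32,28.8,3.1]
B = cylinder(h=5.1, r=9.6) → bbox [-9.6,-9.6,0] .. [9.6,9.6,5.1]
lo = A.lo+B.lo = [-3.2-9.6, -6.4-9.6, -9.9+0] = [-12.800,-16.000,-9.900]
hi = A.hi+B.hi = [32+9.6, 28.8+9.6, 3.1+5.1] = [41.600,38.400,8.200]
diag = √(54.4²+54.4²+18.1²) = √6246.33 = 79.034

min=[-12.800,-16.000,-9.900] max=[41.600,38.400,8.200] diag=79.034


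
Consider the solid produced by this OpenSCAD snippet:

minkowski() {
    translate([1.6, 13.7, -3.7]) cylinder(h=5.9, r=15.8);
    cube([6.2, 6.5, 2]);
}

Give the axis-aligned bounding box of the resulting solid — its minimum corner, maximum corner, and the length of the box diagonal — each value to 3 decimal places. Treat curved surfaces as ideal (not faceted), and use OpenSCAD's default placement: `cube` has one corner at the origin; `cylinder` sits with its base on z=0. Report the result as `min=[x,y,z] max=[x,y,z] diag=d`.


A = translate([1.6, 13.7, -3.7]) cylinder(h=5.9, r=15.8) → bbox [-14.2,-2.1,-3.7] .. [17.4,29.5,2.2]
B = cube([6.2, 6.5, 2]) → bbox [0,0,0] .. [6.2,6.5,2]
lo = A.lo+B.lo = [-14.2+0, -2.1+0, -3.7+0] = [-14.200,-2.100,-3.700]
hi = A.hi+B.hi = [17.4+6.2, 29.5+6.5, 2.2+2] = [23.600,36.000,4.200]
diag = √(37.8²+38.1²+7.9²) = √2942.86 = 54.248

min=[-14.200,-2.100,-3.700] max=[23.600,36.000,4.200] diag=54.248


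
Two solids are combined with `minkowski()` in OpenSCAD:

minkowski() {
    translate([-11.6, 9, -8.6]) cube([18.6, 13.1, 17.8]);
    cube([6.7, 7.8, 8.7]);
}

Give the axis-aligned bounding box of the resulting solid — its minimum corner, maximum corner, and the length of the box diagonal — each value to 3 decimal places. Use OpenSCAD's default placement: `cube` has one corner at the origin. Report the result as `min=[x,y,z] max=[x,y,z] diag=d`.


A = translate([-11.6, 9, -8.6]) cube([18.6, 13.1, 17.8]) → bbox [-11.6,9,-8.6] .. [7,22.1,9.2]
B = cube([6.7, 7.8, 8.7]) → bbox [0,0,0] .. [6.7,7.8,8.7]
lo = A.lo+B.lo = [-11.6+0, 9+0, -8.6+0] = [-11.600,9.000,-8.600]
hi = A.hi+B.hi = [7+6.7, 22.1+7.8, 9.2+8.7] = [13.700,29.900,17.900]
diag = √(25.3²+20.9²+26.5²) = √1779.15 = 42.180

min=[-11.600,9.000,-8.600] max=[13.700,29.900,17.900] diag=42.180


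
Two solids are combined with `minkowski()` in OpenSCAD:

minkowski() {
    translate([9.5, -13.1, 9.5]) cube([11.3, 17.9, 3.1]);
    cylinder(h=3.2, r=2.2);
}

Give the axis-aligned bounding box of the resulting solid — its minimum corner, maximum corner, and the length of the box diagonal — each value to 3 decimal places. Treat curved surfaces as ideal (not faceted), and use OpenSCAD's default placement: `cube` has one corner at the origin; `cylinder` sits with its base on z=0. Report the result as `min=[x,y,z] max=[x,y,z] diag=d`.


A = translate([9.5, -13.1, 9.5]) cube([11.3, 17.9, 3.1]) → bbox [9.5,-13.1,9.5] .. [20.8,4.8,12.6]
B = cylinder(h=3.2, r=2.2) → bbox [-2.2,-2.2,0] .. [2.2,2.2,3.2]
lo = A.lo+B.lo = [9.5-2.2, -13.1-2.2, 9.5+0] = [7.300,-15.300,9.500]
hi = A.hi+B.hi = [20.8+2.2, 4.8+2.2, 12.6+3.2] = [23.000,7.000,15.800]
diag = √(15.7²+22.3²+6.3²) = √783.47 = 27.991

min=[7.300,-15.300,9.500] max=[23.000,7.000,15.800] diag=27.991


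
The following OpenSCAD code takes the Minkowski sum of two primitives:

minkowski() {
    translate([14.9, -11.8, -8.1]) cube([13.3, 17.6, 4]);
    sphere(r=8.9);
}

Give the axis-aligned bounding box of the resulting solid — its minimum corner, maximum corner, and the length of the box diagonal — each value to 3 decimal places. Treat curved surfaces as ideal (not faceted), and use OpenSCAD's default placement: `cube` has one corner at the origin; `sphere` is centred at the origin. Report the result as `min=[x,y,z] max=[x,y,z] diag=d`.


A = translate([14.9, -11.8, -8.1]) cube([13.3, 17.6, 4]) → bbox [14.9,-11.8,-8.1] .. [28.2,5.8,-4.1]
B = sphere(r=8.9) → bbox [-8.9,-8.9,-8.9] .. [8.9,8.9,8.9]
lo = A.lo+B.lo = [14.9-8.9, -11.8-8.9, -8.1-8.9] = [6.000,-20.700,-17.000]
hi = A.hi+B.hi = [28.2+8.9, 5.8+8.9, -4.1+8.9] = [37.100,14.700,4.800]
diag = √(31.1²+35.4²+21.8²) = √2695.61 = 51.919

min=[6.000,-20.700,-17.000] max=[37.100,14.700,4.800] diag=51.919


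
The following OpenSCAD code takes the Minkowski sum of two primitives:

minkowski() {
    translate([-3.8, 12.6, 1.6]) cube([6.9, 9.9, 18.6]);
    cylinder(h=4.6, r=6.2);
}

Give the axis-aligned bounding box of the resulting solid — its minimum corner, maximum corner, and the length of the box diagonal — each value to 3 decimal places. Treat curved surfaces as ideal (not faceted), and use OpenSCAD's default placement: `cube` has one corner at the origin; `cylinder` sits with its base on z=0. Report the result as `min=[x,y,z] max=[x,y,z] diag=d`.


A = translate([-3.8, 12.6, 1.6]) cube([6.9, 9.9, 18.6]) → bbox [-3.8,12.6,1.6] .. [3.1,22.5,20.2]
B = cylinder(h=4.6, r=6.2) → bbox [-6.2,-6.2,0] .. [6.2,6.2,4.6]
lo = A.lo+B.lo = [-3.8-6.2, 12.6-6.2, 1.6+0] = [-10.000,6.400,1.600]
hi = A.hi+B.hi = [3.1+6.2, 22.5+6.2, 20.2+4.6] = [9.300,28.700,24.800]
diag = √(19.3²+22.3²+23.2²) = √1408.02 = 37.524

min=[-10.000,6.400,1.600] max=[9.300,28.700,24.800] diag=37.524


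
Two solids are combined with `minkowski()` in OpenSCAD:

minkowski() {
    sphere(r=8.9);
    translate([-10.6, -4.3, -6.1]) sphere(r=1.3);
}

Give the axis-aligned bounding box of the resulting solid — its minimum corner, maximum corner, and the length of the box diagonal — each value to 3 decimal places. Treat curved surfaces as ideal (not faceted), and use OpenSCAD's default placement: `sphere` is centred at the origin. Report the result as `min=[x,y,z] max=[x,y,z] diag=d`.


A = translate([-10.6, -4.3, -6.1]) sphere(r=1.3) → bbox [-11.9,-5.6,-7.4] .. [-9.3,-3,-4.8]
B = sphere(r=8.9) → bbox [-8.9,-8.9,-8.9] .. [8.9,8.9,8.9]
lo = A.lo+B.lo = [-11.9-8.9, -5.6-8.9, -7.4-8.9] = [-20.800,-14.500,-16.300]
hi = A.hi+B.hi = [-9.3+8.9, -3+8.9, -4.8+8.9] = [-0.400,5.900,4.100]
diag = √(20.4²+20.4²+20.4²) = √1248.48 = 35.334

min=[-20.800,-14.500,-16.300] max=[-0.400,5.900,4.100] diag=35.334


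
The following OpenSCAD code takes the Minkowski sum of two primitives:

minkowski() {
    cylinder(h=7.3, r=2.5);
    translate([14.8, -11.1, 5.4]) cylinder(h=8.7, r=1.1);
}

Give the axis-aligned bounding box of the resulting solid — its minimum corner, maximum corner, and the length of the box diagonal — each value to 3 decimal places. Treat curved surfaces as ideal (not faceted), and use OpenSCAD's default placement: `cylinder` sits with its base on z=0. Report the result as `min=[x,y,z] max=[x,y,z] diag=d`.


min=[11.200,-14.700,5.400] max=[18.400,-7.500,21.400] diag=18.965

A = translate([14.8, -11.1, 5.4]) cylinder(h=8.7, r=1.1) → bbox [13.7,-12.2,5.4] .. [15.9,-10,14.1]
B = cylinder(h=7.3, r=2.5) → bbox [-2.5,-2.5,0] .. [2.5,2.5,7.3]
lo = A.lo+B.lo = [13.7-2.5, -12.2-2.5, 5.4+0] = [11.200,-14.700,5.400]
hi = A.hi+B.hi = [15.9+2.5, -10+2.5, 14.1+7.3] = [18.400,-7.500,21.400]
diag = √(7.2²+7.2²+16²) = √359.68 = 18.965


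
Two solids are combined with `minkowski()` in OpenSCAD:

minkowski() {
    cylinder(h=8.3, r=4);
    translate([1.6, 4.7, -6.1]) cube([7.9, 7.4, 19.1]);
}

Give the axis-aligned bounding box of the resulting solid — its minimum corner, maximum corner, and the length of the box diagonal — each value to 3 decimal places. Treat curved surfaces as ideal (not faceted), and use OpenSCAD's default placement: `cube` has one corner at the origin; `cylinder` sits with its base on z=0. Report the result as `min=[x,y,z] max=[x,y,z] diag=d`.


A = translate([1.6, 4.7, -6.1]) cube([7.9, 7.4, 19.1]) → bbox [1.6,4.7,-6.1] .. [9.5,12.1,13]
B = cylinder(h=8.3, r=4) → bbox [-4,-4,0] .. [4,4,8.3]
lo = A.lo+B.lo = [1.6-4, 4.7-4, -6.1+0] = [-2.400,0.700,-6.100]
hi = A.hi+B.hi = [9.5+4, 12.1+4, 13+8.3] = [13.500,16.100,21.300]
diag = √(15.9²+15.4²+27.4²) = √1240.73 = 35.224

min=[-2.400,0.700,-6.100] max=[13.500,16.100,21.300] diag=35.224


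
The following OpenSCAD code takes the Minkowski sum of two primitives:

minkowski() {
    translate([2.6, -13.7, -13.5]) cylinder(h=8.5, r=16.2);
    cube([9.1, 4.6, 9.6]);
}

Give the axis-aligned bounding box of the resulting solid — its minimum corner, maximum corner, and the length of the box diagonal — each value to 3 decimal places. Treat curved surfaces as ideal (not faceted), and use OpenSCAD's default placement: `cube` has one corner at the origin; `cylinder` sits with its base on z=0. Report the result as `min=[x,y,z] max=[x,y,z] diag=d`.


A = translate([2.6, -13.7, -13.5]) cylinder(h=8.5, r=16.2) → bbox [-13.6,-29.9,-13.5] .. [18.8,2.5,-5]
B = cube([9.1, 4.6, 9.6]) → bbox [0,0,0] .. [9.1,4.6,9.6]
lo = A.lo+B.lo = [-13.6+0, -29.9+0, -13.5+0] = [-13.600,-29.900,-13.500]
hi = A.hi+B.hi = [18.8+9.1, 2.5+4.6, -5+9.6] = [27.900,7.100,4.600]
diag = √(41.5²+37²+18.1²) = √3418.86 = 58.471

min=[-13.600,-29.900,-13.500] max=[27.900,7.100,4.600] diag=58.471


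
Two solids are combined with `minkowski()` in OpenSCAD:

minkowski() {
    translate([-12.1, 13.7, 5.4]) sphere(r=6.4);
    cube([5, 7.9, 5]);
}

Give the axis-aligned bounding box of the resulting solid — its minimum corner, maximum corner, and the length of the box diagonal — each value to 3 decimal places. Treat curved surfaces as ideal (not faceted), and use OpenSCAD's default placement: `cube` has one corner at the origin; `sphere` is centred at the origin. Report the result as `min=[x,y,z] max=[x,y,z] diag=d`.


min=[-18.500,7.300,-1.000] max=[-0.700,28.000,16.800] diag=32.591

A = translate([-12.1, 13.7, 5.4]) sphere(r=6.4) → bbox [-18.5,7.3,-1] .. [-5.7,20.1,11.8]
B = cube([5, 7.9, 5]) → bbox [0,0,0] .. [5,7.9,5]
lo = A.lo+B.lo = [-18.5+0, 7.3+0, -1+0] = [-18.500,7.300,-1.000]
hi = A.hi+B.hi = [-5.7+5, 20.1+7.9, 11.8+5] = [-0.700,28.000,16.800]
diag = √(17.8²+20.7²+17.8²) = √1062.17 = 32.591


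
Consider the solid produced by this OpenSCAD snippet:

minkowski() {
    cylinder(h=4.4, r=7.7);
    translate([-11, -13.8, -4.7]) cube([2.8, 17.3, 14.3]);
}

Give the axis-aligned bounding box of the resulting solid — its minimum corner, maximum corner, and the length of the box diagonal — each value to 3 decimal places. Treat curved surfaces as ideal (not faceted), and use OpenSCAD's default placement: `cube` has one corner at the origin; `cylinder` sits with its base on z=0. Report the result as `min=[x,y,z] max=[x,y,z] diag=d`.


A = translate([-11, -13.8, -4.7]) cube([2.8, 17.3, 14.3]) → bbox [-11,-13.8,-4.7] .. [-8.2,3.5,9.6]
B = cylinder(h=4.4, r=7.7) → bbox [-7.7,-7.7,0] .. [7.7,7.7,4.4]
lo = A.lo+B.lo = [-11-7.7, -13.8-7.7, -4.7+0] = [-18.700,-21.500,-4.700]
hi = A.hi+B.hi = [-8.2+7.7, 3.5+7.7, 9.6+4.4] = [-0.500,11.200,14.000]
diag = √(18.2²+32.7²+18.7²) = √1750.22 = 41.836

min=[-18.700,-21.500,-4.700] max=[-0.500,11.200,14.000] diag=41.836


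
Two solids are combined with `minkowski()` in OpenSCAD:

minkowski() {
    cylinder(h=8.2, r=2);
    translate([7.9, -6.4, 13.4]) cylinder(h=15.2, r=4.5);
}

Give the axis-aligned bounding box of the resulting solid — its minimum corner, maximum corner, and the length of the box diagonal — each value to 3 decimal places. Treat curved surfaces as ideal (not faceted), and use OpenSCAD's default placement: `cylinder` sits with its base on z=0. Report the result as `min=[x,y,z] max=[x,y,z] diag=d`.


A = translate([7.9, -6.4, 13.4]) cylinder(h=15.2, r=4.5) → bbox [3.4,-10.9,13.4] .. [12.4,-1.9,28.6]
B = cylinder(h=8.2, r=2) → bbox [-2,-2,0] .. [2,2,8.2]
lo = A.lo+B.lo = [3.4-2, -10.9-2, 13.4+0] = [1.400,-12.900,13.400]
hi = A.hi+B.hi = [12.4+2, -1.9+2, 28.6+8.2] = [14.400,0.100,36.800]
diag = √(13²+13²+23.4²) = √885.56 = 29.758

min=[1.400,-12.900,13.400] max=[14.400,0.100,36.800] diag=29.758


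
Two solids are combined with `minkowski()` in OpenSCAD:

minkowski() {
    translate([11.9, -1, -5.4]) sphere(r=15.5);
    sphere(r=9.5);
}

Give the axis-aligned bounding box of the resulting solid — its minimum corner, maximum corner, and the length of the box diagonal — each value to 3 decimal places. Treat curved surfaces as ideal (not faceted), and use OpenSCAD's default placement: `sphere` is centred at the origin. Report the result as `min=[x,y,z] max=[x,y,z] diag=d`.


A = translate([11.9, -1, -5.4]) sphere(r=15.5) → bbox [-3.6,-16.5,-20.9] .. [27.4,14.5,10.1]
B = sphere(r=9.5) → bbox [-9.5,-9.5,-9.5] .. [9.5,9.5,9.5]
lo = A.lo+B.lo = [-3.6-9.5, -16.5-9.5, -20.9-9.5] = [-13.100,-26.000,-30.400]
hi = A.hi+B.hi = [27.4+9.5, 14.5+9.5, 10.1+9.5] = [36.900,24.000,19.600]
diag = √(50²+50²+50²) = √7500 = 86.603

min=[-13.100,-26.000,-30.400] max=[36.900,24.000,19.600] diag=86.603


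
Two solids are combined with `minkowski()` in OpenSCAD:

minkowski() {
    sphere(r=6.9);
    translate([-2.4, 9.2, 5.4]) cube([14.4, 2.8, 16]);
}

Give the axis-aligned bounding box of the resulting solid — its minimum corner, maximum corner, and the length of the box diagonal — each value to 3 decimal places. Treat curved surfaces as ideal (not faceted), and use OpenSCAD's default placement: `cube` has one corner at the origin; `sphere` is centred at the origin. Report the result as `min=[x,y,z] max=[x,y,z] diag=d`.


A = translate([-2.4, 9.2, 5.4]) cube([14.4, 2.8, 16]) → bbox [-2.4,9.2,5.4] .. [12,12,21.4]
B = sphere(r=6.9) → bbox [-6.9,-6.9,-6.9] .. [6.9,6.9,6.9]
lo = A.lo+B.lo = [-2.4-6.9, 9.2-6.9, 5.4-6.9] = [-9.300,2.300,-1.500]
hi = A.hi+B.hi = [12+6.9, 12+6.9, 21.4+6.9] = [18.900,18.900,28.300]
diag = √(28.2²+16.6²+29.8²) = √1958.84 = 44.259

min=[-9.300,2.300,-1.500] max=[18.900,18.900,28.300] diag=44.259


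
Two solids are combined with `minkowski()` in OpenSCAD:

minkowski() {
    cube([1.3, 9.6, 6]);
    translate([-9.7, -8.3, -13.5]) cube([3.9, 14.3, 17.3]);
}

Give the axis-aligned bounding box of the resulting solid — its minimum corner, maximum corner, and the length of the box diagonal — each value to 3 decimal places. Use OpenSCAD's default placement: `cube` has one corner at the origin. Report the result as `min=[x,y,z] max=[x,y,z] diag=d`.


A = translate([-9.7, -8.3, -13.5]) cube([3.9, 14.3, 17.3]) → bbox [-9.7,-8.3,-13.5] .. [-5.8,6,3.8]
B = cube([1.3, 9.6, 6]) → bbox [0,0,0] .. [1.3,9.6,6]
lo = A.lo+B.lo = [-9.7+0, -8.3+0, -13.5+0] = [-9.700,-8.300,-13.500]
hi = A.hi+B.hi = [-5.8+1.3, 6+9.6, 3.8+6] = [-4.500,15.600,9.800]
diag = √(5.2²+23.9²+23.3²) = √1141.14 = 33.781

min=[-9.700,-8.300,-13.500] max=[-4.500,15.600,9.800] diag=33.781


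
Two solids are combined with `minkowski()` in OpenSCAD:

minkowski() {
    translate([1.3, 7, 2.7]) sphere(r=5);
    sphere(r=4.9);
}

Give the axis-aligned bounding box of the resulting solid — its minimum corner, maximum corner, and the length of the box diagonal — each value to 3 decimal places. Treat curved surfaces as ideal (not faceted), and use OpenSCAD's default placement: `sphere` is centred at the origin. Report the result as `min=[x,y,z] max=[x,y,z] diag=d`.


min=[-8.600,-2.900,-7.200] max=[11.200,16.900,12.600] diag=34.295

A = translate([1.3, 7, 2.7]) sphere(r=5) → bbox [-3.7,2,-2.3] .. [6.3,12,7.7]
B = sphere(r=4.9) → bbox [-4.9,-4.9,-4.9] .. [4.9,4.9,4.9]
lo = A.lo+B.lo = [-3.7-4.9, 2-4.9, -2.3-4.9] = [-8.600,-2.900,-7.200]
hi = A.hi+B.hi = [6.3+4.9, 12+4.9, 7.7+4.9] = [11.200,16.900,12.600]
diag = √(19.8²+19.8²+19.8²) = √1176.12 = 34.295


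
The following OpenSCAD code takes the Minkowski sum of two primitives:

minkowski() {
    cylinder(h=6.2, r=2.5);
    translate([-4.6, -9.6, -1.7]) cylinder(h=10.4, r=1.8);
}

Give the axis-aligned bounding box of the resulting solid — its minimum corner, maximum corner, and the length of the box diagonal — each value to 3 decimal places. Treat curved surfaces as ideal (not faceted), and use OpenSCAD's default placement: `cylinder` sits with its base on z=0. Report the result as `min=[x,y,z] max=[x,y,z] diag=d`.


min=[-8.900,-13.900,-1.700] max=[-0.300,-5.300,14.900] diag=20.579

A = translate([-4.6, -9.6, -1.7]) cylinder(h=10.4, r=1.8) → bbox [-6.4,-11.4,-1.7] .. [-2.8,-7.8,8.7]
B = cylinder(h=6.2, r=2.5) → bbox [-2.5,-2.5,0] .. [2.5,2.5,6.2]
lo = A.lo+B.lo = [-6.4-2.5, -11.4-2.5, -1.7+0] = [-8.900,-13.900,-1.700]
hi = A.hi+B.hi = [-2.8+2.5, -7.8+2.5, 8.7+6.2] = [-0.300,-5.300,14.900]
diag = √(8.6²+8.6²+16.6²) = √423.48 = 20.579


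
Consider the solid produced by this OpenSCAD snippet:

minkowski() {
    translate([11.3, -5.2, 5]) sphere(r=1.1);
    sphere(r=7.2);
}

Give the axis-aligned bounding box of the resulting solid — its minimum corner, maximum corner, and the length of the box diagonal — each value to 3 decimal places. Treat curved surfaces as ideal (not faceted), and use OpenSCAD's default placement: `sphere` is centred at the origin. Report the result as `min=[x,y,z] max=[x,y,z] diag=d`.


A = translate([11.3, -5.2, 5]) sphere(r=1.1) → bbox [10.2,-6.3,3.9] .. [12.4,-4.1,6.1]
B = sphere(r=7.2) → bbox [-7.2,-7.2,-7.2] .. [7.2,7.2,7.2]
lo = A.lo+B.lo = [10.2-7.2, -6.3-7.2, 3.9-7.2] = [3.000,-13.500,-3.300]
hi = A.hi+B.hi = [12.4+7.2, -4.1+7.2, 6.1+7.2] = [19.600,3.100,13.300]
diag = √(16.6²+16.6²+16.6²) = √826.68 = 28.752

min=[3.000,-13.500,-3.300] max=[19.600,3.100,13.300] diag=28.752


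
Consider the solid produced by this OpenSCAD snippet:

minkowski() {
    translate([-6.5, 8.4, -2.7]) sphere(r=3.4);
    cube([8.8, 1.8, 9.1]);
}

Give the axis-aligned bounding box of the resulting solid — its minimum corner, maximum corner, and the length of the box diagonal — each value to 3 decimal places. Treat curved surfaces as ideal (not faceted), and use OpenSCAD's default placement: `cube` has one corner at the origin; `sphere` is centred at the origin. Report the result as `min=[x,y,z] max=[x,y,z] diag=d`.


A = translate([-6.5, 8.4, -2.7]) sphere(r=3.4) → bbox [-9.9,5,-6.1] .. [-3.1,11.8,0.7]
B = cube([8.8, 1.8, 9.1]) → bbox [0,0,0] .. [8.8,1.8,9.1]
lo = A.lo+B.lo = [-9.9+0, 5+0, -6.1+0] = [-9.900,5.000,-6.100]
hi = A.hi+B.hi = [-3.1+8.8, 11.8+1.8, 0.7+9.1] = [5.700,13.600,9.800]
diag = √(15.6²+8.6²+15.9²) = √570.13 = 23.877

min=[-9.900,5.000,-6.100] max=[5.700,13.600,9.800] diag=23.877


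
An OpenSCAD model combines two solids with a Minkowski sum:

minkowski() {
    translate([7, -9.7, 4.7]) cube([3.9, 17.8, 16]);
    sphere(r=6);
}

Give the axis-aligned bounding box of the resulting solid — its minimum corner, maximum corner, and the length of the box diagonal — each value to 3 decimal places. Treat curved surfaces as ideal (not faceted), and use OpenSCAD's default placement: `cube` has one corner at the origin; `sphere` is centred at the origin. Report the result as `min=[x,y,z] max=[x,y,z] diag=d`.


A = translate([7, -9.7, 4.7]) cube([3.9, 17.8, 16]) → bbox [7,-9.7,4.7] .. [10.9,8.1,20.7]
B = sphere(r=6) → bbox [-6,-6,-6] .. [6,6,6]
lo = A.lo+B.lo = [7-6, -9.7-6, 4.7-6] = [1.000,-15.700,-1.300]
hi = A.hi+B.hi = [10.9+6, 8.1+6, 20.7+6] = [16.900,14.100,26.700]
diag = √(15.9²+29.8²+28²) = √1924.85 = 43.873

min=[1.000,-15.700,-1.300] max=[16.900,14.100,26.700] diag=43.873


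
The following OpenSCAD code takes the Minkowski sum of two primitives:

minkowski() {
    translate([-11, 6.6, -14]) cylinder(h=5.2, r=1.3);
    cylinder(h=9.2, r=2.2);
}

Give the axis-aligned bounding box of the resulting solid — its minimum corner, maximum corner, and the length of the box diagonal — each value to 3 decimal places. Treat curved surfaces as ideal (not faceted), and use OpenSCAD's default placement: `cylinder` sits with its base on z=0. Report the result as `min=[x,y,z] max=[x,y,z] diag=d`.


min=[-14.500,3.100,-14.000] max=[-7.500,10.100,0.400] diag=17.475

A = translate([-11, 6.6, -14]) cylinder(h=5.2, r=1.3) → bbox [-12.3,5.3,-14] .. [-9.7,7.9,-8.8]
B = cylinder(h=9.2, r=2.2) → bbox [-2.2,-2.2,0] .. [2.2,2.2,9.2]
lo = A.lo+B.lo = [-12.3-2.2, 5.3-2.2, -14+0] = [-14.500,3.100,-14.000]
hi = A.hi+B.hi = [-9.7+2.2, 7.9+2.2, -8.8+9.2] = [-7.500,10.100,0.400]
diag = √(7²+7²+14.4²) = √305.36 = 17.475


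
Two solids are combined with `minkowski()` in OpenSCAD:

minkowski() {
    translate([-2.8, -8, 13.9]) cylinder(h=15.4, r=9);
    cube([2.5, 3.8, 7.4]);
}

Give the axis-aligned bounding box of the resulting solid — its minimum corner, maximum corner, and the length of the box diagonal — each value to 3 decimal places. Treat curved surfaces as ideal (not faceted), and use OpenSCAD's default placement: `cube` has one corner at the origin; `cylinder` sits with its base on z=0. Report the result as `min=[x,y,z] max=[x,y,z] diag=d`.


min=[-11.800,-17.000,13.900] max=[8.700,4.800,36.700] diag=37.621

A = translate([-2.8, -8, 13.9]) cylinder(h=15.4, r=9) → bbox [-11.8,-17,13.9] .. [6.2,1,29.3]
B = cube([2.5, 3.8, 7.4]) → bbox [0,0,0] .. [2.5,3.8,7.4]
lo = A.lo+B.lo = [-11.8+0, -17+0, 13.9+0] = [-11.800,-17.000,13.900]
hi = A.hi+B.hi = [6.2+2.5, 1+3.8, 29.3+7.4] = [8.700,4.800,36.700]
diag = √(20.5²+21.8²+22.8²) = √1415.33 = 37.621


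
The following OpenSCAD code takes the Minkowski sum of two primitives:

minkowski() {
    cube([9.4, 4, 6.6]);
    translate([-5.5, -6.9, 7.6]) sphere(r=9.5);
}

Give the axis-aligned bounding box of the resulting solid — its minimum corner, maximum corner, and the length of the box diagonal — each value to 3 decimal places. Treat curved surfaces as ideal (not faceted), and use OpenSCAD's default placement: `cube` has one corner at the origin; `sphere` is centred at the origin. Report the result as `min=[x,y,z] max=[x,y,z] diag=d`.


A = translate([-5.5, -6.9, 7.6]) sphere(r=9.5) → bbox [-15,-16.4,-1.9] .. [4,2.6,17.1]
B = cube([9.4, 4, 6.6]) → bbox [0,0,0] .. [9.4,4,6.6]
lo = A.lo+B.lo = [-15+0, -16.4+0, -1.9+0] = [-15.000,-16.400,-1.900]
hi = A.hi+B.hi = [4+9.4, 2.6+4, 17.1+6.6] = [13.400,6.600,23.700]
diag = √(28.4²+23²+25.6²) = √1990.92 = 44.620

min=[-15.000,-16.400,-1.900] max=[13.400,6.600,23.700] diag=44.620


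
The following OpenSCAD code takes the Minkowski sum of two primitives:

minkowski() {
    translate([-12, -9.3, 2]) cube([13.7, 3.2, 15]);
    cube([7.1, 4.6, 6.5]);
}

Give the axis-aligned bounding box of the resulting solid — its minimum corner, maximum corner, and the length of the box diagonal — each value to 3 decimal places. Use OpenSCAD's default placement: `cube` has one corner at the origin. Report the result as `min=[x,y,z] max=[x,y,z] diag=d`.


A = translate([-12, -9.3, 2]) cube([13.7, 3.2, 15]) → bbox [-12,-9.3,2] .. [1.7,-6.1,17]
B = cube([7.1, 4.6, 6.5]) → bbox [0,0,0] .. [7.1,4.6,6.5]
lo = A.lo+B.lo = [-12+0, -9.3+0, 2+0] = [-12.000,-9.300,2.000]
hi = A.hi+B.hi = [1.7+7.1, -6.1+4.6, 17+6.5] = [8.800,-1.500,23.500]
diag = √(20.8²+7.8²+21.5²) = √955.73 = 30.915

min=[-12.000,-9.300,2.000] max=[8.800,-1.500,23.500] diag=30.915


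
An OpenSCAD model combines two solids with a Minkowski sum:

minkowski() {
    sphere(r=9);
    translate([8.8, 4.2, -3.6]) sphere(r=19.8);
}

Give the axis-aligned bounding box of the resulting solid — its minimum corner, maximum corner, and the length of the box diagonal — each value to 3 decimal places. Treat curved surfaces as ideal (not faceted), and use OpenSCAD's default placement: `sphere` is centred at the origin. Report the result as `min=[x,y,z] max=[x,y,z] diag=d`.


min=[-20.000,-24.600,-32.400] max=[37.600,33.000,25.200] diag=99.766

A = translate([8.8, 4.2, -3.6]) sphere(r=19.8) → bbox [-11,-15.6,-23.4] .. [28.6,24,16.2]
B = sphere(r=9) → bbox [-9,-9,-9] .. [9,9,9]
lo = A.lo+B.lo = [-11-9, -15.6-9, -23.4-9] = [-20.000,-24.600,-32.400]
hi = A.hi+B.hi = [28.6+9, 24+9, 16.2+9] = [37.600,33.000,25.200]
diag = √(57.6²+57.6²+57.6²) = √9953.28 = 99.766


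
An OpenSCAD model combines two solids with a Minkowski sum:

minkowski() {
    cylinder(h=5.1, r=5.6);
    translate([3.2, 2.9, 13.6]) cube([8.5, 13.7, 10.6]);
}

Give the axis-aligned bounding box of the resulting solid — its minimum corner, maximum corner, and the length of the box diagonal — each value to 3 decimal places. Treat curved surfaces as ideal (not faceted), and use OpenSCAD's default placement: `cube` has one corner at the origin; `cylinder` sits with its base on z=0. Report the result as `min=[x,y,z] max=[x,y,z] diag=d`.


min=[-2.400,-2.700,13.600] max=[17.300,22.200,29.300] diag=35.420

A = translate([3.2, 2.9, 13.6]) cube([8.5, 13.7, 10.6]) → bbox [3.2,2.9,13.6] .. [11.7,16.6,24.2]
B = cylinder(h=5.1, r=5.6) → bbox [-5.6,-5.6,0] .. [5.6,5.6,5.1]
lo = A.lo+B.lo = [3.2-5.6, 2.9-5.6, 13.6+0] = [-2.400,-2.700,13.600]
hi = A.hi+B.hi = [11.7+5.6, 16.6+5.6, 24.2+5.1] = [17.300,22.200,29.300]
diag = √(19.7²+24.9²+15.7²) = √1254.59 = 35.420


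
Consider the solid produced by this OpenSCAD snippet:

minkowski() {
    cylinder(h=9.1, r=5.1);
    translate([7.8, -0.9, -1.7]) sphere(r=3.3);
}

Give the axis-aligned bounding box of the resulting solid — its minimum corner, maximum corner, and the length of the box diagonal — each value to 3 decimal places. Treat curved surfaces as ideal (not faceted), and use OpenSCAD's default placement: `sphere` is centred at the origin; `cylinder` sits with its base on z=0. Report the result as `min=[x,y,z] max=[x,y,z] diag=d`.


min=[-0.600,-9.300,-5.000] max=[16.200,7.500,10.700] diag=28.478

A = translate([7.8, -0.9, -1.7]) sphere(r=3.3) → bbox [4.5,-4.2,-5] .. [11.1,2.4,1.6]
B = cylinder(h=9.1, r=5.1) → bbox [-5.1,-5.1,0] .. [5.1,5.1,9.1]
lo = A.lo+B.lo = [4.5-5.1, -4.2-5.1, -5+0] = [-0.600,-9.300,-5.000]
hi = A.hi+B.hi = [11.1+5.1, 2.4+5.1, 1.6+9.1] = [16.200,7.500,10.700]
diag = √(16.8²+16.8²+15.7²) = √810.97 = 28.478


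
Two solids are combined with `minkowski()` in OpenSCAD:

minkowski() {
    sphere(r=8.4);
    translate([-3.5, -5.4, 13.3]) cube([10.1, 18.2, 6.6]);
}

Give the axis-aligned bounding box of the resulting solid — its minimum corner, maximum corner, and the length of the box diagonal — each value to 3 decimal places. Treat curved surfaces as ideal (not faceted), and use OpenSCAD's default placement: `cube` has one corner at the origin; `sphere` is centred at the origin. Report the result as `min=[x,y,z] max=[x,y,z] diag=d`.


A = translate([-3.5, -5.4, 13.3]) cube([10.1, 18.2, 6.6]) → bbox [-3.5,-5.4,13.3] .. [6.6,12.8,19.9]
B = sphere(r=8.4) → bbox [-8.4,-8.4,-8.4] .. [8.4,8.4,8.4]
lo = A.lo+B.lo = [-3.5-8.4, -5.4-8.4, 13.3-8.4] = [-11.900,-13.800,4.900]
hi = A.hi+B.hi = [6.6+8.4, 12.8+8.4, 19.9+8.4] = [15.000,21.200,28.300]
diag = √(26.9²+35²+23.4²) = √2496.17 = 49.962

min=[-11.900,-13.800,4.900] max=[15.000,21.200,28.300] diag=49.962


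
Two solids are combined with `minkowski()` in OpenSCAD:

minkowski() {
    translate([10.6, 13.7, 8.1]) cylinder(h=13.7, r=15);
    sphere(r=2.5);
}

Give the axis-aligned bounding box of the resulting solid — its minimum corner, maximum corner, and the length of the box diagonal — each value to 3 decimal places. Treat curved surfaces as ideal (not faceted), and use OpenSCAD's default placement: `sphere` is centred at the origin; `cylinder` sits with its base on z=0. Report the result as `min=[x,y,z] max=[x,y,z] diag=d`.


min=[-6.900,-3.800,5.600] max=[28.100,31.200,24.300] diag=52.912

A = translate([10.6, 13.7, 8.1]) cylinder(h=13.7, r=15) → bbox [-4.4,-1.3,8.1] .. [25.6,28.7,21.8]
B = sphere(r=2.5) → bbox [-2.5,-2.5,-2.5] .. [2.5,2.5,2.5]
lo = A.lo+B.lo = [-4.4-2.5, -1.3-2.5, 8.1-2.5] = [-6.900,-3.800,5.600]
hi = A.hi+B.hi = [25.6+2.5, 28.7+2.5, 21.8+2.5] = [28.100,31.200,24.300]
diag = √(35²+35²+18.7²) = √2799.69 = 52.912


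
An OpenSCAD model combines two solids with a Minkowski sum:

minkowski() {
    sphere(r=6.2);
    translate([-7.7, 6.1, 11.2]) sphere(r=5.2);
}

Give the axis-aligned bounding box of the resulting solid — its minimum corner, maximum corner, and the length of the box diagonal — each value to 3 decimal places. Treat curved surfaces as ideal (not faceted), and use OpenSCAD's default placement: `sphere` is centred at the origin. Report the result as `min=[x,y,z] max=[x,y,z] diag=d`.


A = translate([-7.7, 6.1, 11.2]) sphere(r=5.2) → bbox [-12.9,0.9,6] .. [-2.5,11.3,16.4]
B = sphere(r=6.2) → bbox [-6.2,-6.2,-6.2] .. [6.2,6.2,6.2]
lo = A.lo+B.lo = [-12.9-6.2, 0.9-6.2, 6-6.2] = [-19.100,-5.300,-0.200]
hi = A.hi+B.hi = [-2.5+6.2, 11.3+6.2, 16.4+6.2] = [3.700,17.500,22.600]
diag = √(22.8²+22.8²+22.8²) = √1559.52 = 39.491

min=[-19.100,-5.300,-0.200] max=[3.700,17.500,22.600] diag=39.491


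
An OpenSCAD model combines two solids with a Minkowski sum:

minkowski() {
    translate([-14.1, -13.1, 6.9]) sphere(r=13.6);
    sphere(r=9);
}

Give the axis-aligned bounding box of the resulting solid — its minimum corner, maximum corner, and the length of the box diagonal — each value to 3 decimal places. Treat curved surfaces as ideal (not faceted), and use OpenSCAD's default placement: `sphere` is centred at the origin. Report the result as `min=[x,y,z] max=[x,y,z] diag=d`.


min=[-36.700,-35.700,-15.700] max=[8.500,9.500,29.500] diag=78.289

A = translate([-14.1, -13.1, 6.9]) sphere(r=13.6) → bbox [-27.7,-26.7,-6.7] .. [-0.5,0.5,20.5]
B = sphere(r=9) → bbox [-9,-9,-9] .. [9,9,9]
lo = A.lo+B.lo = [-27.7-9, -26.7-9, -6.7-9] = [-36.700,-35.700,-15.700]
hi = A.hi+B.hi = [-0.5+9, 0.5+9, 20.5+9] = [8.500,9.500,29.500]
diag = √(45.2²+45.2²+45.2²) = √6129.12 = 78.289
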